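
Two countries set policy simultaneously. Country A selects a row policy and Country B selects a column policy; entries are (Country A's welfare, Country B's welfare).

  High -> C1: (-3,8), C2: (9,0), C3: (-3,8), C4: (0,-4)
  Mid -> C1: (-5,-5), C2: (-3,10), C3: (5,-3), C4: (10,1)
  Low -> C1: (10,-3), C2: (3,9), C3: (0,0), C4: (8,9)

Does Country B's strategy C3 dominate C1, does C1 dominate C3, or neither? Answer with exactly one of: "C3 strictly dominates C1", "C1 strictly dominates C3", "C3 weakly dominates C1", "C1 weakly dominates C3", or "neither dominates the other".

Compare C3 to C1 across each opponent action: High: 8=8, Mid: -3>-5, Low: 0>-3.
C3 is at least as good everywhere and strictly better somewhere (tied only at High), so C3 weakly but not strictly dominates C1.

C3 weakly dominates C1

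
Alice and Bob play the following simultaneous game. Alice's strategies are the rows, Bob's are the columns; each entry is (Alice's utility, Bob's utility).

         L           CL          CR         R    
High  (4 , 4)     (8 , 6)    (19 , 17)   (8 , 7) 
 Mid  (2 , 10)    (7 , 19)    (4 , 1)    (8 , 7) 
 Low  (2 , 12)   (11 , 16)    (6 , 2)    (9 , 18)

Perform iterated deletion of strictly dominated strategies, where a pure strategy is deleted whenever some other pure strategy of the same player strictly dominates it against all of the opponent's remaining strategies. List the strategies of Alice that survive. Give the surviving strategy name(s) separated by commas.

High, Low

Bob's strategy L is strictly dominated by CL (High: 6>4, Mid: 19>10, Low: 16>12) and is removed.
Row Mid is eliminated: Low beats it against every remaining column (CL: 11>7, CR: 6>4, R: 9>8).
Column CL is eliminated: R beats it against every remaining row (High: 7>6, Low: 18>16).
Among the remaining strategies, none is strictly dominated by another pure strategy of the same player, so the elimination stops.
Surviving strategies — Alice: {High, Low}; Bob: {CR, R}.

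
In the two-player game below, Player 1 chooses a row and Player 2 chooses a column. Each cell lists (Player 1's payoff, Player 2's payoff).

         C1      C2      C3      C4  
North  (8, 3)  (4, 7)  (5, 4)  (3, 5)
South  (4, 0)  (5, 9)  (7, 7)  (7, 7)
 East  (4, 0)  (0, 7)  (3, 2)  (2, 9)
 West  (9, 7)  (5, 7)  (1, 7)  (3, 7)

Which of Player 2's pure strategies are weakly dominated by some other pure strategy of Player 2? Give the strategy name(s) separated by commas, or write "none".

C1, C3

C1 is weakly dominated by C2 (North: 7>3, South: 9>0, East: 7>0, West: 7=7).
C2 is not dominated — it holds its own against C1 at North (7>3); C3 at North (7>4); C4 at North (7>5).
C2 weakly dominates C3 — North: 7>4, South: 9>7, East: 7>2, West: 7=7.
C4: no other strategy beats it everywhere (C1 at North (5>3); C2 at East (9>7); C3 at North (5>4)).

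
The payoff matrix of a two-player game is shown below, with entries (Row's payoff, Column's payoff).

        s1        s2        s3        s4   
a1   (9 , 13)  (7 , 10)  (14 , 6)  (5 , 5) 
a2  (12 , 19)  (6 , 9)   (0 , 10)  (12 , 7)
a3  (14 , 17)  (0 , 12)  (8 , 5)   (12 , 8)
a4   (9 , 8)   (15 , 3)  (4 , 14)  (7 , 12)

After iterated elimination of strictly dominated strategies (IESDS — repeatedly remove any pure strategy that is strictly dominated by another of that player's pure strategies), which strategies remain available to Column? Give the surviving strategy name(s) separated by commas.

s1

Column's strategy s2 is strictly dominated by s1 (a1: 13>10, a2: 19>9, a3: 17>12, a4: 8>3) and is removed.
Row a4 is eliminated: a3 beats it against every remaining column (s1: 14>9, s3: 8>4, s4: 12>7).
For Column, s1 strictly dominates s3 on the remaining rows (a1: 13>6, a2: 19>10, a3: 17>5); eliminate s3.
Row's strategy a1 is strictly dominated by a2 (s1: 12>9, s4: 12>5) and is removed.
For Column, s1 strictly dominates s4 on the remaining rows (a2: 19>7, a3: 17>8); eliminate s4.
For Row, a3 strictly dominates a2 on the remaining columns (s1: 14>12); eliminate a2.
Among the remaining strategies, none is strictly dominated by another pure strategy of the same player, so the elimination stops.
Surviving strategies — Row: {a3}; Column: {s1}.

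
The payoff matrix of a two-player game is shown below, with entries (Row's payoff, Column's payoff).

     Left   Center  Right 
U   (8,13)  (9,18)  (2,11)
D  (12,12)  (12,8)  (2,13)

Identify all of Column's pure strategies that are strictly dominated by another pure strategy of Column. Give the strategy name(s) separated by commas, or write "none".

Left: no other strategy beats it everywhere (Center at D (12>8); Right at U (13>11)).
Center: no other strategy beats it everywhere (Left at U (18>13); Right at U (18>11)).
Nothing dominates Right: Left at D (13>12); Center at D (13>8).

none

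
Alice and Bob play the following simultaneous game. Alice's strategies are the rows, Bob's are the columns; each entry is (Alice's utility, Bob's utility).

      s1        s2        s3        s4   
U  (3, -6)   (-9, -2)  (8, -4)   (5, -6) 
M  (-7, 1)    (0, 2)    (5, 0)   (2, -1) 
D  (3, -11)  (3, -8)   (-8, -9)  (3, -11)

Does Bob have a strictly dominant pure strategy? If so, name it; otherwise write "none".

s2 vs s1: U: -2>-6, M: 2>1, D: -8>-11.
s2 vs s3: U: -2>-4, M: 2>0, D: -8>-9.
s2 vs s4: U: -2>-6, M: 2>-1, D: -8>-11.
s2 strictly beats every other strategy against every opponent action, so it is strictly dominant.

s2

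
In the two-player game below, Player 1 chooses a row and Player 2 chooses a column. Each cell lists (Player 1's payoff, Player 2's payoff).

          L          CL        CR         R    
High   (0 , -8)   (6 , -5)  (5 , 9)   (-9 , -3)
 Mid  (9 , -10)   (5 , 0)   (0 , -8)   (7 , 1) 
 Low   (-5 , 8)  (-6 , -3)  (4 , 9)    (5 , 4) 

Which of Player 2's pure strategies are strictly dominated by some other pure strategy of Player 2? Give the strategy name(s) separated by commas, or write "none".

L: dominated, since CR does at least as well everywhere (High: 9>-8, Mid: -8>-10, Low: 9>8).
CL is strictly dominated by R (High: -3>-5, Mid: 1>0, Low: 4>-3).
CR is not dominated — it holds its own against L at High (9>-8); CL at High (9>-5); R at High (9>-3).
Nothing dominates R: L at High (-3>-8); CL at High (-3>-5); CR at Mid (1>-8).

L, CL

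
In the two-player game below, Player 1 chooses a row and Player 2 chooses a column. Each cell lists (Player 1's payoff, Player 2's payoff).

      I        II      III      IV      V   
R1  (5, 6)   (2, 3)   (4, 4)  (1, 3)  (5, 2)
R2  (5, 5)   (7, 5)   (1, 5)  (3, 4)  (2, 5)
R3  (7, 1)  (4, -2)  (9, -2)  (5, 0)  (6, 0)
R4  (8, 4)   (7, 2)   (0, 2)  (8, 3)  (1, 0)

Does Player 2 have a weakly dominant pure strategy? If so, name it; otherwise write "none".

I

I vs II: R1: 6>3, R2: 5=5, R3: 1>-2, R4: 4>2.
I vs III: R1: 6>4, R2: 5=5, R3: 1>-2, R4: 4>2.
I vs IV: R1: 6>3, R2: 5>4, R3: 1>0, R4: 4>3.
I vs V: R1: 6>2, R2: 5=5, R3: 1>0, R4: 4>0.
I is at least as good as every other strategy against every opponent action, so it is weakly dominant.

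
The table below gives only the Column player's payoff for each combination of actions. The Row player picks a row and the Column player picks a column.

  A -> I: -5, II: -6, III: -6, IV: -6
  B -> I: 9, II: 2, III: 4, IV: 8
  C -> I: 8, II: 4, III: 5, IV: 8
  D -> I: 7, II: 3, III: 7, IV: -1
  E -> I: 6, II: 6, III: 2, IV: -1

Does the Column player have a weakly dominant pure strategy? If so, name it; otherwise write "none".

I vs II: A: -5>-6, B: 9>2, C: 8>4, D: 7>3, E: 6=6.
I vs III: A: -5>-6, B: 9>4, C: 8>5, D: 7=7, E: 6>2.
I vs IV: A: -5>-6, B: 9>8, C: 8=8, D: 7>-1, E: 6>-1.
I is at least as good as every other strategy against every opponent action, so it is weakly dominant.

I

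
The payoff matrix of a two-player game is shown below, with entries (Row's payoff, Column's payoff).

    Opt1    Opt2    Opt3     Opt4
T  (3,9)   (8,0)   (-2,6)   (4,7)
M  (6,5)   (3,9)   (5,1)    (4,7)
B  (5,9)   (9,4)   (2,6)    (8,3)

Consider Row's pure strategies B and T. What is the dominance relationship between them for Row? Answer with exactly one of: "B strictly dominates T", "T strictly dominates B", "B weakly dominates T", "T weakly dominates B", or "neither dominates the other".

B's payoffs vs T's, by Column's action — Opt1: 5>3, Opt2: 9>8, Opt3: 2>-2, Opt4: 8>4.
B gives a strictly higher payoff against each choice by Column, so B strictly dominates T.

B strictly dominates T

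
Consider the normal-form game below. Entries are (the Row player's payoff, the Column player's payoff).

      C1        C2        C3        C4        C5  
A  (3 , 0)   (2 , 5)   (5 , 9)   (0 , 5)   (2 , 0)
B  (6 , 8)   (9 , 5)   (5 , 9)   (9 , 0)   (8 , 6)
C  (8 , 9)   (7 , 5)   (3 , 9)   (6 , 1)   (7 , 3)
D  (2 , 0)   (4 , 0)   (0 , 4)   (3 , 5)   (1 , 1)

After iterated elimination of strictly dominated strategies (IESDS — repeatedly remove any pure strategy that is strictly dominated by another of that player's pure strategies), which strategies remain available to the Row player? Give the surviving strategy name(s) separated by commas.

For the Row player, B strictly dominates D on the remaining columns (C1: 6>2, C2: 9>4, C3: 5>0, C4: 9>3, C5: 8>1); eliminate D.
Column C2 is eliminated: C3 beats it against every remaining row (A: 9>5, B: 9>5, C: 9>5).
Column C4 is eliminated: C3 beats it against every remaining row (A: 9>5, B: 9>0, C: 9>1).
Column C5 is eliminated: C3 beats it against every remaining row (A: 9>0, B: 9>6, C: 9>3).
Among the remaining strategies, none is strictly dominated by another pure strategy of the same player, so the elimination stops.
Surviving strategies — the Row player: {A, B, C}; the Column player: {C1, C3}.

A, B, C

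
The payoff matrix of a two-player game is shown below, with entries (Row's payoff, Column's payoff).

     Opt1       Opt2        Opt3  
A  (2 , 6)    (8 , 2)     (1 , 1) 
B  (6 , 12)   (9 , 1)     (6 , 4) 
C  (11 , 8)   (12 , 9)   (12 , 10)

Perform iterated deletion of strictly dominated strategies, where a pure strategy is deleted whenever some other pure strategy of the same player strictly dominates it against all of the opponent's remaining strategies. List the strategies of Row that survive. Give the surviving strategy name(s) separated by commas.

C

Row's strategy A is strictly dominated by B (Opt1: 6>2, Opt2: 9>8, Opt3: 6>1) and is removed.
Row B is eliminated: C beats it against every remaining column (Opt1: 11>6, Opt2: 12>9, Opt3: 12>6).
For Column, Opt2 strictly dominates Opt1 on the remaining rows (C: 9>8); eliminate Opt1.
Column's strategy Opt2 is strictly dominated by Opt3 (C: 10>9) and is removed.
Among the remaining strategies, none is strictly dominated by another pure strategy of the same player, so the elimination stops.
Surviving strategies — Row: {C}; Column: {Opt3}.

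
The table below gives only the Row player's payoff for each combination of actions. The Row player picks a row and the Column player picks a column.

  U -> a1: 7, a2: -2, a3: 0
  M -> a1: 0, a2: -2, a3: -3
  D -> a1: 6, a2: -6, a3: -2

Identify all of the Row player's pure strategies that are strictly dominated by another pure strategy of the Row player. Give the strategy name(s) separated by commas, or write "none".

U is not dominated — it holds its own against M at a1 (7>0); D at a1 (7>6).
Nothing dominates M: U at a2 (-2=-2); D at a2 (-2>-6).
D is strictly dominated by U (a1: 7>6, a2: -2>-6, a3: 0>-2).

D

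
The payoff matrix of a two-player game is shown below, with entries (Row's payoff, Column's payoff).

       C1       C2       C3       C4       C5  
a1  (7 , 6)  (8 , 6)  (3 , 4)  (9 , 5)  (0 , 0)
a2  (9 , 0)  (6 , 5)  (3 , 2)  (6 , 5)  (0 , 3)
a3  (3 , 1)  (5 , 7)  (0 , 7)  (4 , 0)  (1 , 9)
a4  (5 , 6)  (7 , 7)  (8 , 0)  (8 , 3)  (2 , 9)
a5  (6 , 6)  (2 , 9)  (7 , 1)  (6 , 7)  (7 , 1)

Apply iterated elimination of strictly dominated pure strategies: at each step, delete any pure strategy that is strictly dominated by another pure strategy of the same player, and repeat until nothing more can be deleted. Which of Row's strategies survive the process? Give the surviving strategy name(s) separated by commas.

Row a3 is eliminated: a4 beats it against every remaining column (C1: 5>3, C2: 7>5, C3: 8>0, C4: 8>4, C5: 2>1).
Column C3 is eliminated: C2 beats it against every remaining row (a1: 6>4, a2: 5>2, a4: 7>0, a5: 9>1).
Among the remaining strategies, none is strictly dominated by another pure strategy of the same player, so the elimination stops.
Surviving strategies — Row: {a1, a2, a4, a5}; Column: {C1, C2, C4, C5}.

a1, a2, a4, a5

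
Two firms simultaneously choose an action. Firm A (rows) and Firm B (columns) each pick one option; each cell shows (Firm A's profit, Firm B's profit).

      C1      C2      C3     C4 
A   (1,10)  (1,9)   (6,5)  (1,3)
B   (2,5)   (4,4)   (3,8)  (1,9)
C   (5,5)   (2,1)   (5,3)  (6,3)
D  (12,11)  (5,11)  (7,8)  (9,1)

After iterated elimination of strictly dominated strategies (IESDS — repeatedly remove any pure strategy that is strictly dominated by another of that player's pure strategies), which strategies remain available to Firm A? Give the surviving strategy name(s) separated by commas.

Row A is eliminated: D beats it against every remaining column (C1: 12>1, C2: 5>1, C3: 7>6, C4: 9>1).
For Firm A, D strictly dominates B on the remaining columns (C1: 12>2, C2: 5>4, C3: 7>3, C4: 9>1); eliminate B.
Row C is eliminated: D beats it against every remaining column (C1: 12>5, C2: 5>2, C3: 7>5, C4: 9>6).
Column C3 is eliminated: C1 beats it against every remaining row (D: 11>8).
For Firm B, C1 strictly dominates C4 on the remaining rows (D: 11>1); eliminate C4.
Among the remaining strategies, none is strictly dominated by another pure strategy of the same player, so the elimination stops.
Surviving strategies — Firm A: {D}; Firm B: {C1, C2}.

D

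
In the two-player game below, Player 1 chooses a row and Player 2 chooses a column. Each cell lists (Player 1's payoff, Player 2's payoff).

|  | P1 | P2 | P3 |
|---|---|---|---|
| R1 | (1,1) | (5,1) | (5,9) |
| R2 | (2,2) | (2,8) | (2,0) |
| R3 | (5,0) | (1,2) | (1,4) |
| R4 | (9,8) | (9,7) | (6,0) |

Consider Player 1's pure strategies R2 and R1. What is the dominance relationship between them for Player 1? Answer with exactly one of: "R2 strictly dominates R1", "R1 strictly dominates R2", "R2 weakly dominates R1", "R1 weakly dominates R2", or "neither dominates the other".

R2's payoffs vs R1's, by Player 2's action — P1: 2>1, P2: 2<5, P3: 2<5.
R2 does better at P1 but worse at P2, P3; neither strategy dominates the other.

neither dominates the other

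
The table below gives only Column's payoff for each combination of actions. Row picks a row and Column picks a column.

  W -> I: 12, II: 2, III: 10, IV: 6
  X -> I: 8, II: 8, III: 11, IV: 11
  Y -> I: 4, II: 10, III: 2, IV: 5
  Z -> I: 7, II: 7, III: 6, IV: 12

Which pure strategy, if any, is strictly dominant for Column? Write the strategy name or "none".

none

I fails to dominate II at X (8=8).
II fails to dominate I at W (2<12).
III fails to dominate I at W (10<12).
IV fails to dominate I at W (6<12).
No single strategy dominates all the others.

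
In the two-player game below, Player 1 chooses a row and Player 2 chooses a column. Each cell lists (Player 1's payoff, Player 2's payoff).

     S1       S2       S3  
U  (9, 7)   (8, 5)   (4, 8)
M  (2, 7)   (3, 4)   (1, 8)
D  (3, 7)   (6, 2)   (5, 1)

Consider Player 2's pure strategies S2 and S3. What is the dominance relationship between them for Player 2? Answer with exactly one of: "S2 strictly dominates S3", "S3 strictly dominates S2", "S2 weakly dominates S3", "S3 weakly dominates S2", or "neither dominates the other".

S2's payoffs vs S3's, by Player 1's action — U: 5<8, M: 4<8, D: 2>1.
S2 does better at D but worse at U, M; neither strategy dominates the other.

neither dominates the other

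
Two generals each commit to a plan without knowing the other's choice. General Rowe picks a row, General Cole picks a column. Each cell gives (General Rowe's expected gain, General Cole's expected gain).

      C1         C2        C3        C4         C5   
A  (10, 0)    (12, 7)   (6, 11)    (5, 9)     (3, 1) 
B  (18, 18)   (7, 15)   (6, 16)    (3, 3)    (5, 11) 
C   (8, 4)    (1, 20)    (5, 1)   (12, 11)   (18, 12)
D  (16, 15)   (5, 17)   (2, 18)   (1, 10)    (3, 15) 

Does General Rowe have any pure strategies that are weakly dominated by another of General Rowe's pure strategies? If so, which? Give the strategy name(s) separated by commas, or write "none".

D

Nothing dominates A: B at C2 (12>7); C at C1 (10>8); D at C2 (12>5).
B is not dominated — it holds its own against A at C1 (18>10); C at C1 (18>8); D at C1 (18>16).
C is not dominated — it holds its own against A at C4 (12>5); B at C4 (12>3); D at C3 (5>2).
D is weakly dominated by B (C1: 18>16, C2: 7>5, C3: 6>2, C4: 3>1, C5: 5>3).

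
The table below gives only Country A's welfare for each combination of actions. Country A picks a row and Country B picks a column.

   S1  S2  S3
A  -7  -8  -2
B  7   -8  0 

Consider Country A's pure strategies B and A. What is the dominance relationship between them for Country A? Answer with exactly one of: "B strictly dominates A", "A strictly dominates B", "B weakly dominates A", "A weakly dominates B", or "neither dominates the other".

B weakly dominates A

Compare B to A across each choice by Country B: S1: 7>-7, S2: -8=-8, S3: 0>-2.
B is at least as good everywhere and strictly better somewhere (tied only at S2), so B weakly but not strictly dominates A.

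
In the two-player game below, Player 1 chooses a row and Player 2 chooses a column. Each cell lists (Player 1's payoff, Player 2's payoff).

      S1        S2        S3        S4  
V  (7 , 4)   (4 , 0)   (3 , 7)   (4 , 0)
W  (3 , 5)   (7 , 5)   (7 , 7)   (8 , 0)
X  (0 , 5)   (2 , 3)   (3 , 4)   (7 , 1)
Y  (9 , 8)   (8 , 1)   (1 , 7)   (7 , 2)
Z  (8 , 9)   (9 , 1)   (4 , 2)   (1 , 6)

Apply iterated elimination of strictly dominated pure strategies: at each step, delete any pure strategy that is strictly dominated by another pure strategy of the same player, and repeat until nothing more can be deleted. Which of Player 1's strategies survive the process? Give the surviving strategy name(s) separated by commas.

W, Y, Z

Player 1's strategy X is strictly dominated by W (S1: 3>0, S2: 7>2, S3: 7>3, S4: 8>7) and is removed.
Player 2's strategy S2 is strictly dominated by S3 (V: 7>0, W: 7>5, Y: 7>1, Z: 2>1) and is removed.
For Player 2, S1 strictly dominates S4 on the remaining rows (V: 4>0, W: 5>0, Y: 8>2, Z: 9>6); eliminate S4.
For Player 1, Z strictly dominates V on the remaining columns (S1: 8>7, S3: 4>3); eliminate V.
Among the remaining strategies, none is strictly dominated by another pure strategy of the same player, so the elimination stops.
Surviving strategies — Player 1: {W, Y, Z}; Player 2: {S1, S3}.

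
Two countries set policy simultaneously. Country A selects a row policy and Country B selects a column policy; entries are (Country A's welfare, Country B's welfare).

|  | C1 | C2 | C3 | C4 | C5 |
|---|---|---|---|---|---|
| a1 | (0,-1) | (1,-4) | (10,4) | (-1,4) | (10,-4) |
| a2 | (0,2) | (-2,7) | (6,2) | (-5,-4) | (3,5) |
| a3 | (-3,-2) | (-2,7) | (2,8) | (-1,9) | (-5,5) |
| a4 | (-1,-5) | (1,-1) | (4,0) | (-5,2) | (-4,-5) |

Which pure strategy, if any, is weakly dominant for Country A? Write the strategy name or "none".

a1 vs a2: C1: 0=0, C2: 1>-2, C3: 10>6, C4: -1>-5, C5: 10>3.
a1 vs a3: C1: 0>-3, C2: 1>-2, C3: 10>2, C4: -1=-1, C5: 10>-5.
a1 vs a4: C1: 0>-1, C2: 1=1, C3: 10>4, C4: -1>-5, C5: 10>-4.
a1 is at least as good as every other strategy against every opponent action, so it is weakly dominant.

a1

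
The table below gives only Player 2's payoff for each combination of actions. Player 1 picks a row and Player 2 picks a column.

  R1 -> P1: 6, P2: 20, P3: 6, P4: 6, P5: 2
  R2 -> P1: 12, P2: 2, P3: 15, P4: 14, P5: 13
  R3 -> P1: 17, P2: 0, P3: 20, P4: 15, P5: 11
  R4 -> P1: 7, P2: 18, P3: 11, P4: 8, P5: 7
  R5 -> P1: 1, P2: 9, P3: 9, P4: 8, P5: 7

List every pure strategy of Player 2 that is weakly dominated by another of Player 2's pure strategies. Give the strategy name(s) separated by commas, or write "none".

P3 weakly dominates P1 — R1: 6=6, R2: 15>12, R3: 20>17, R4: 11>7, R5: 9>1.
Nothing dominates P2: P1 at R1 (20>6); P3 at R1 (20>6); P4 at R1 (20>6); P5 at R1 (20>2).
P3 is not dominated — it holds its own against P1 at R2 (15>12); P2 at R2 (15>2); P4 at R2 (15>14); P5 at R1 (6>2).
P4: dominated, since P3 does at least as well everywhere (R1: 6=6, R2: 15>14, R3: 20>15, R4: 11>8, R5: 9>8).
P3 weakly dominates P5 — R1: 6>2, R2: 15>13, R3: 20>11, R4: 11>7, R5: 9>7.

P1, P4, P5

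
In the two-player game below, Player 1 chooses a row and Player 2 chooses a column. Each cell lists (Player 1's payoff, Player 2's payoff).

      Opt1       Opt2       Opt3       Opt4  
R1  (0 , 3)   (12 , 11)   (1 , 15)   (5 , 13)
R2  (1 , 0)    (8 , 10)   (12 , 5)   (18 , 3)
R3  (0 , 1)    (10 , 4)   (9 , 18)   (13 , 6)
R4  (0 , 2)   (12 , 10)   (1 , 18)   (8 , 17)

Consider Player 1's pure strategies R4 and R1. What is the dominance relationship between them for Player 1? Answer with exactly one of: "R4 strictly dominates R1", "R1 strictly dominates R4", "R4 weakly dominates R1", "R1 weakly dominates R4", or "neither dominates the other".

R4's payoffs vs R1's, by Player 2's action — Opt1: 0=0, Opt2: 12=12, Opt3: 1=1, Opt4: 8>5.
R4 is at least as good everywhere and strictly better somewhere (tied only at Opt1, Opt2, Opt3), so R4 weakly but not strictly dominates R1.

R4 weakly dominates R1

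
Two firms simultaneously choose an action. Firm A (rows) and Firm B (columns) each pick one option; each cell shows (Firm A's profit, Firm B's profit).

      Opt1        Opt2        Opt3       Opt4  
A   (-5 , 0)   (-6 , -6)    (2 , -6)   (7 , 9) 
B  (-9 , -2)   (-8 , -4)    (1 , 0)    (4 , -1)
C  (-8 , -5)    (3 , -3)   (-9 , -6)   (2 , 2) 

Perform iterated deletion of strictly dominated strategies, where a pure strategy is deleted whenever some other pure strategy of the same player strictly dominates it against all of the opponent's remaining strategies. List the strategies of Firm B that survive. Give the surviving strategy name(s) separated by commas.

Firm A's strategy B is strictly dominated by A (Opt1: -5>-9, Opt2: -6>-8, Opt3: 2>1, Opt4: 7>4) and is removed.
Firm B's strategy Opt1 is strictly dominated by Opt4 (A: 9>0, C: 2>-5) and is removed.
For Firm B, Opt4 strictly dominates Opt2 on the remaining rows (A: 9>-6, C: 2>-3); eliminate Opt2.
Row C is eliminated: A beats it against every remaining column (Opt3: 2>-9, Opt4: 7>2).
Column Opt3 is eliminated: Opt4 beats it against every remaining row (A: 9>-6).
Among the remaining strategies, none is strictly dominated by another pure strategy of the same player, so the elimination stops.
Surviving strategies — Firm A: {A}; Firm B: {Opt4}.

Opt4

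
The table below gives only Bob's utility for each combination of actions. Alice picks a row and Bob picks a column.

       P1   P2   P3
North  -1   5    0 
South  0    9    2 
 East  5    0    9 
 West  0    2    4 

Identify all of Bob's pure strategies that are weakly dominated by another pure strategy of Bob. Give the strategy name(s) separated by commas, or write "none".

P1: dominated, since P3 does at least as well everywhere (North: 0>-1, South: 2>0, East: 9>5, West: 4>0).
P2 is not dominated — it holds its own against P1 at North (5>-1); P3 at North (5>0).
P3 is not dominated — it holds its own against P1 at North (0>-1); P2 at East (9>0).

P1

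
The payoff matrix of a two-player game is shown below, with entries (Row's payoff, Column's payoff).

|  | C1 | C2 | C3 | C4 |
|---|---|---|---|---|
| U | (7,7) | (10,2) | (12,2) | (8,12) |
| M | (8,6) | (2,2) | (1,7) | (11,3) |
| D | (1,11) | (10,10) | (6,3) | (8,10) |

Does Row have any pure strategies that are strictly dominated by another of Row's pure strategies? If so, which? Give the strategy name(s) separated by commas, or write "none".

U: no other strategy beats it everywhere (M at C2 (10>2); D at C1 (7>1)).
Nothing dominates M: U at C1 (8>7); D at C1 (8>1).
Nothing dominates D: U at C2 (10=10); M at C2 (10>2).

none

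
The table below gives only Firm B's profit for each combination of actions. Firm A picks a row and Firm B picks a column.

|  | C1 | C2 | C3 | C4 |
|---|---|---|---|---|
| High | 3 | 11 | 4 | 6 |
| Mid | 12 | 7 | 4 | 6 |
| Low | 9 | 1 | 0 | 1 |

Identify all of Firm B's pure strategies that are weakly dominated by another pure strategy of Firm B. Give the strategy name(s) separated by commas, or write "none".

C1 is not dominated — it holds its own against C2 at Mid (12>7); C3 at Mid (12>4); C4 at Mid (12>6).
C2 is not dominated — it holds its own against C1 at High (11>3); C3 at High (11>4); C4 at High (11>6).
C3 is weakly dominated by C2 (High: 11>4, Mid: 7>4, Low: 1>0).
C4 is weakly dominated by C2 (High: 11>6, Mid: 7>6, Low: 1=1).

C3, C4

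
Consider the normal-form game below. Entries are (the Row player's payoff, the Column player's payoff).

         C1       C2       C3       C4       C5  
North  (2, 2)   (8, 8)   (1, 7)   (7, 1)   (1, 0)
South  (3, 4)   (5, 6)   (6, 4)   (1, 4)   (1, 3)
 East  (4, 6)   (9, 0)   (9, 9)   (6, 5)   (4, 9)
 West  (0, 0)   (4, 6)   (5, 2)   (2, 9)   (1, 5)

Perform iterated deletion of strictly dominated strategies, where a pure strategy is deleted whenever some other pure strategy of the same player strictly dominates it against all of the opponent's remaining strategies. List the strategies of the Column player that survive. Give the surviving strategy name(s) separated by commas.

For the Row player, East strictly dominates South on the remaining columns (C1: 4>3, C2: 9>5, C3: 9>6, C4: 6>1, C5: 4>1); eliminate South.
For the Row player, East strictly dominates West on the remaining columns (C1: 4>0, C2: 9>4, C3: 9>5, C4: 6>2, C5: 4>1); eliminate West.
For the Column player, C3 strictly dominates C1 on the remaining rows (North: 7>2, East: 9>6); eliminate C1.
For the Column player, C3 strictly dominates C4 on the remaining rows (North: 7>1, East: 9>5); eliminate C4.
For the Row player, East strictly dominates North on the remaining columns (C2: 9>8, C3: 9>1, C5: 4>1); eliminate North.
For the Column player, C3 strictly dominates C2 on the remaining rows (East: 9>0); eliminate C2.
Among the remaining strategies, none is strictly dominated by another pure strategy of the same player, so the elimination stops.
Surviving strategies — the Row player: {East}; the Column player: {C3, C5}.

C3, C5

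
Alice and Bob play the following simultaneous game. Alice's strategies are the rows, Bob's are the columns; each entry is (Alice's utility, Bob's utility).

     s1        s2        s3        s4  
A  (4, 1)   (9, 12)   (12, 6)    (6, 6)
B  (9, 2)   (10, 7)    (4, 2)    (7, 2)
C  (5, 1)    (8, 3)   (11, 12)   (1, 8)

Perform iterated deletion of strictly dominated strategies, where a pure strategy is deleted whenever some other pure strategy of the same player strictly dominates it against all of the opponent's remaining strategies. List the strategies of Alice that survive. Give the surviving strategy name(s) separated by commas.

Bob's strategy s1 is strictly dominated by s2 (A: 12>1, B: 7>2, C: 3>1) and is removed.
Row C is eliminated: A beats it against every remaining column (s2: 9>8, s3: 12>11, s4: 6>1).
Column s3 is eliminated: s2 beats it against every remaining row (A: 12>6, B: 7>2).
Alice's strategy A is strictly dominated by B (s2: 10>9, s4: 7>6) and is removed.
Bob's strategy s4 is strictly dominated by s2 (B: 7>2) and is removed.
Among the remaining strategies, none is strictly dominated by another pure strategy of the same player, so the elimination stops.
Surviving strategies — Alice: {B}; Bob: {s2}.

B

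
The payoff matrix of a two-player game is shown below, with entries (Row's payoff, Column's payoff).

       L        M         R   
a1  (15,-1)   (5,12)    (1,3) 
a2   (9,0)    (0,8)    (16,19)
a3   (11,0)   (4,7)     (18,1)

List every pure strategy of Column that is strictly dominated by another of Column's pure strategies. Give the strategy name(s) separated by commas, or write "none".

L

L: dominated, since M does at least as well everywhere (a1: 12>-1, a2: 8>0, a3: 7>0).
M: no other strategy beats it everywhere (L at a1 (12>-1); R at a1 (12>3)).
R: no other strategy beats it everywhere (L at a1 (3>-1); M at a2 (19>8)).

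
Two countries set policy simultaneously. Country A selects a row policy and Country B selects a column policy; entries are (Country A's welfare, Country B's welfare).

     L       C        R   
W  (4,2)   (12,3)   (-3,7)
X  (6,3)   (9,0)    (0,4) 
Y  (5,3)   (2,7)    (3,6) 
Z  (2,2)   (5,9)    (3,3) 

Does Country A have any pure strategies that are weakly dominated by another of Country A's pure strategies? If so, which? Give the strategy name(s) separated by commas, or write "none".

none

Nothing dominates W: X at C (12>9); Y at C (12>2); Z at L (4>2).
X: no other strategy beats it everywhere (W at L (6>4); Y at L (6>5); Z at L (6>2)).
Nothing dominates Y: W at L (5>4); X at R (3>0); Z at L (5>2).
Z is not dominated — it holds its own against W at R (3>-3); X at R (3>0); Y at C (5>2).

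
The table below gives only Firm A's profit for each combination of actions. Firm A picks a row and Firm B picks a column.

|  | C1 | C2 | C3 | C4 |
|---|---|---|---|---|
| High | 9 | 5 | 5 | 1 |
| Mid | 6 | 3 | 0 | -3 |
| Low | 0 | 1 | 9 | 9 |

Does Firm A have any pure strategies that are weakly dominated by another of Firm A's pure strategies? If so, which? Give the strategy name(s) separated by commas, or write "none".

Mid

High is not dominated — it holds its own against Mid at C1 (9>6); Low at C1 (9>0).
Mid: dominated, since High does at least as well everywhere (C1: 9>6, C2: 5>3, C3: 5>0, C4: 1>-3).
Nothing dominates Low: High at C3 (9>5); Mid at C3 (9>0).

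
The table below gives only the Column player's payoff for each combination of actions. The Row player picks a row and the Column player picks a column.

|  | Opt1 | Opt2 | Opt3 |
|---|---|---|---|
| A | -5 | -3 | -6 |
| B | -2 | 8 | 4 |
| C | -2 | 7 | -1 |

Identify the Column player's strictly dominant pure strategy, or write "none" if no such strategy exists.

Opt2 vs Opt1: A: -3>-5, B: 8>-2, C: 7>-2.
Opt2 vs Opt3: A: -3>-6, B: 8>4, C: 7>-1.
Opt2 strictly beats every other strategy against every opponent action, so it is strictly dominant.

Opt2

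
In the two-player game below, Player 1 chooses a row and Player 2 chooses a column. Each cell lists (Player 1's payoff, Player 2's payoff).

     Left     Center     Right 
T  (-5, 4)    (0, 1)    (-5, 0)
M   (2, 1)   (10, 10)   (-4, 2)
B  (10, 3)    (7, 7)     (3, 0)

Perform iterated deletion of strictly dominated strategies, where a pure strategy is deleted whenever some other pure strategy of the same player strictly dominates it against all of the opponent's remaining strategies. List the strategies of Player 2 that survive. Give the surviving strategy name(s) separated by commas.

Player 1's strategy T is strictly dominated by M (Left: 2>-5, Center: 10>0, Right: -4>-5) and is removed.
Column Left is eliminated: Center beats it against every remaining row (M: 10>1, B: 7>3).
Column Right is eliminated: Center beats it against every remaining row (M: 10>2, B: 7>0).
Row B is eliminated: M beats it against every remaining column (Center: 10>7).
Among the remaining strategies, none is strictly dominated by another pure strategy of the same player, so the elimination stops.
Surviving strategies — Player 1: {M}; Player 2: {Center}.

Center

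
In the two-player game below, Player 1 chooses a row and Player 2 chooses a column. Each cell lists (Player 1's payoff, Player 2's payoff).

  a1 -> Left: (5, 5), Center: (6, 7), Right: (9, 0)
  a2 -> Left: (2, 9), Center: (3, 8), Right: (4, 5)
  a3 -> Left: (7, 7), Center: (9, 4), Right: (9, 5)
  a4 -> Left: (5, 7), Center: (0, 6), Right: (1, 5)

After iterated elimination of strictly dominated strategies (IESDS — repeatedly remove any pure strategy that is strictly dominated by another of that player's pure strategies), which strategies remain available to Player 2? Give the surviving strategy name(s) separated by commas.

Left

For Player 1, a1 strictly dominates a2 on the remaining columns (Left: 5>2, Center: 6>3, Right: 9>4); eliminate a2.
For Player 1, a3 strictly dominates a4 on the remaining columns (Left: 7>5, Center: 9>0, Right: 9>1); eliminate a4.
For Player 2, Left strictly dominates Right on the remaining rows (a1: 5>0, a3: 7>5); eliminate Right.
Row a1 is eliminated: a3 beats it against every remaining column (Left: 7>5, Center: 9>6).
For Player 2, Left strictly dominates Center on the remaining rows (a3: 7>4); eliminate Center.
Among the remaining strategies, none is strictly dominated by another pure strategy of the same player, so the elimination stops.
Surviving strategies — Player 1: {a3}; Player 2: {Left}.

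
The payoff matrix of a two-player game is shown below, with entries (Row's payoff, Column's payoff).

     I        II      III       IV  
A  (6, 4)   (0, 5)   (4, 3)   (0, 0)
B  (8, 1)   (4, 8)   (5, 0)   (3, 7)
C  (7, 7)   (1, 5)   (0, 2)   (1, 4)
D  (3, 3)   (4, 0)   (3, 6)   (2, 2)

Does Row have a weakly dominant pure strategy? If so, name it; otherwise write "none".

B vs A: I: 8>6, II: 4>0, III: 5>4, IV: 3>0.
B vs C: I: 8>7, II: 4>1, III: 5>0, IV: 3>1.
B vs D: I: 8>3, II: 4=4, III: 5>3, IV: 3>2.
B is at least as good as every other strategy against every opponent action, so it is weakly dominant.

B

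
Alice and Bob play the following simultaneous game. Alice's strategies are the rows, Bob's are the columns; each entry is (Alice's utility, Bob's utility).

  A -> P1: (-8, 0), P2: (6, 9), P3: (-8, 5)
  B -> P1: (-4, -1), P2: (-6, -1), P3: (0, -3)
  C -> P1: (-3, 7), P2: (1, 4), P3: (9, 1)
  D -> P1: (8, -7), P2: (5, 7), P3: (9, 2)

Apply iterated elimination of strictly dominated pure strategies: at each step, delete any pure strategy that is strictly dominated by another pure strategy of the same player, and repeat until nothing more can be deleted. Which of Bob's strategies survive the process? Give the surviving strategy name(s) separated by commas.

P2

Alice's strategy B is strictly dominated by C (P1: -3>-4, P2: 1>-6, P3: 9>0) and is removed.
Bob's strategy P3 is strictly dominated by P2 (A: 9>5, C: 4>1, D: 7>2) and is removed.
For Alice, D strictly dominates C on the remaining columns (P1: 8>-3, P2: 5>1); eliminate C.
For Bob, P2 strictly dominates P1 on the remaining rows (A: 9>0, D: 7>-7); eliminate P1.
For Alice, A strictly dominates D on the remaining columns (P2: 6>5); eliminate D.
Among the remaining strategies, none is strictly dominated by another pure strategy of the same player, so the elimination stops.
Surviving strategies — Alice: {A}; Bob: {P2}.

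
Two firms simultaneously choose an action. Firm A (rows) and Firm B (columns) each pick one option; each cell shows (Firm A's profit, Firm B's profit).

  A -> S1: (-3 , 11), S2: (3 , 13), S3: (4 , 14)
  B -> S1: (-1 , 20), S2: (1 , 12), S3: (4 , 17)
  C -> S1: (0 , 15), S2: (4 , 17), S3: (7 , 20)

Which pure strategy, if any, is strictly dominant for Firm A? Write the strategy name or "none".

C vs A: S1: 0>-3, S2: 4>3, S3: 7>4.
C vs B: S1: 0>-1, S2: 4>1, S3: 7>4.
C strictly beats every other strategy against every opponent action, so it is strictly dominant.

C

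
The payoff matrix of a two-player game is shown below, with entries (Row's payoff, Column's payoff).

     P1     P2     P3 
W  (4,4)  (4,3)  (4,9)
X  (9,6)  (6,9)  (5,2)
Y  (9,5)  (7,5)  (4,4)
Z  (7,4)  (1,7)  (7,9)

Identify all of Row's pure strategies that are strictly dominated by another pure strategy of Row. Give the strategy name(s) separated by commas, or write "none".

W: dominated, since X does at least as well everywhere (P1: 9>4, P2: 6>4, P3: 5>4).
X: no other strategy beats it everywhere (W at P1 (9>4); Y at P1 (9=9); Z at P1 (9>7)).
Nothing dominates Y: W at P1 (9>4); X at P1 (9=9); Z at P1 (9>7).
Nothing dominates Z: W at P1 (7>4); X at P3 (7>5); Y at P3 (7>4).

W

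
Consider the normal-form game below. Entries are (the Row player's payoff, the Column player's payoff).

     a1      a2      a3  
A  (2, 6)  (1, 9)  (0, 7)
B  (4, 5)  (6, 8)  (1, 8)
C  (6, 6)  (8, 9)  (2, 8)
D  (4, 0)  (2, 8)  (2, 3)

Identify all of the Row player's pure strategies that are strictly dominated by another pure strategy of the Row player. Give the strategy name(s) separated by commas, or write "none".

B strictly dominates A — a1: 4>2, a2: 6>1, a3: 1>0.
B is strictly dominated by C (a1: 6>4, a2: 8>6, a3: 2>1).
C: no other strategy beats it everywhere (A at a1 (6>2); B at a1 (6>4); D at a1 (6>4)).
Nothing dominates D: A at a1 (4>2); B at a1 (4=4); C at a3 (2=2).

A, B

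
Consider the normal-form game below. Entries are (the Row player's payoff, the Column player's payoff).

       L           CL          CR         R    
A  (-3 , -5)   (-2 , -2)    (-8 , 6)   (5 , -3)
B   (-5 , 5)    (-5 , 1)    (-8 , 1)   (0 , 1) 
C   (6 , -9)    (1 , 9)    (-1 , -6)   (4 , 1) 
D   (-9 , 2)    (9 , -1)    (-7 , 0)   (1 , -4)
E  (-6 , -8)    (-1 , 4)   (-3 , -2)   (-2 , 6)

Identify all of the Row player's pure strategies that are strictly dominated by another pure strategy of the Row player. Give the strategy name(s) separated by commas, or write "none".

B, E

A: no other strategy beats it everywhere (B at L (-3>-5); C at R (5>4); D at L (-3>-9); E at L (-3>-6)).
B: dominated, since C does at least as well everywhere (L: 6>-5, CL: 1>-5, CR: -1>-8, R: 4>0).
Nothing dominates C: A at L (6>-3); B at L (6>-5); D at L (6>-9); E at L (6>-6).
D is not dominated — it holds its own against A at CL (9>-2); B at CL (9>-5); C at CL (9>1); E at CL (9>-1).
C strictly dominates E — L: 6>-6, CL: 1>-1, CR: -1>-3, R: 4>-2.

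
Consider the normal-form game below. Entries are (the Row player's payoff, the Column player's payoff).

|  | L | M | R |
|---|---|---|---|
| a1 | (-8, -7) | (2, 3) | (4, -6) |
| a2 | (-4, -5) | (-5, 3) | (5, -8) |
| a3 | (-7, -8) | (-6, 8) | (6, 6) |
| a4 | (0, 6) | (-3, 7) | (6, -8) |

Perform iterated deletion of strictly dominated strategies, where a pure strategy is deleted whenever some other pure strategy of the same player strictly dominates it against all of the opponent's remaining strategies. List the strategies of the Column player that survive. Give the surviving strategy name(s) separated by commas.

For the Row player, a4 strictly dominates a2 on the remaining columns (L: 0>-4, M: -3>-5, R: 6>5); eliminate a2.
The Column player's strategy L is strictly dominated by M (a1: 3>-7, a3: 8>-8, a4: 7>6) and is removed.
The Column player's strategy R is strictly dominated by M (a1: 3>-6, a3: 8>6, a4: 7>-8) and is removed.
The Row player's strategy a3 is strictly dominated by a1 (M: 2>-6) and is removed.
Row a4 is eliminated: a1 beats it against every remaining column (M: 2>-3).
Among the remaining strategies, none is strictly dominated by another pure strategy of the same player, so the elimination stops.
Surviving strategies — the Row player: {a1}; the Column player: {M}.

M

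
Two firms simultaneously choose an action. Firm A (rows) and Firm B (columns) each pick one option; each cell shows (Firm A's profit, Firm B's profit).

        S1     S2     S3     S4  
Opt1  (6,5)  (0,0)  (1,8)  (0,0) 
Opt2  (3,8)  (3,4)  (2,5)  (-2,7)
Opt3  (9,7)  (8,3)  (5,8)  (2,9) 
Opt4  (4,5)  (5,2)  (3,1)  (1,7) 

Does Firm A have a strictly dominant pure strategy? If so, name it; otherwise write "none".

Opt3

Opt3 vs Opt1: S1: 9>6, S2: 8>0, S3: 5>1, S4: 2>0.
Opt3 vs Opt2: S1: 9>3, S2: 8>3, S3: 5>2, S4: 2>-2.
Opt3 vs Opt4: S1: 9>4, S2: 8>5, S3: 5>3, S4: 2>1.
Opt3 strictly beats every other strategy against every opponent action, so it is strictly dominant.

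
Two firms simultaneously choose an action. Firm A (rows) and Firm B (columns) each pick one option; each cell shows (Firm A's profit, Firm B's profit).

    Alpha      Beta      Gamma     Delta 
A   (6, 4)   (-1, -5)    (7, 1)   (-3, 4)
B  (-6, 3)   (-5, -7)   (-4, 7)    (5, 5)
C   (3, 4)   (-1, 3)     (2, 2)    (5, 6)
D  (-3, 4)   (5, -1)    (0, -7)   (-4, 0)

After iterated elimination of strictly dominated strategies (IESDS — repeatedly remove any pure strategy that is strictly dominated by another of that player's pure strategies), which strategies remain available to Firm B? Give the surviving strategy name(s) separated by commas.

Alpha, Gamma, Delta

Firm B's strategy Beta is strictly dominated by Alpha (A: 4>-5, B: 3>-7, C: 4>3, D: 4>-1) and is removed.
Firm A's strategy D is strictly dominated by A (Alpha: 6>-3, Gamma: 7>0, Delta: -3>-4) and is removed.
Among the remaining strategies, none is strictly dominated by another pure strategy of the same player, so the elimination stops.
Surviving strategies — Firm A: {A, B, C}; Firm B: {Alpha, Gamma, Delta}.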